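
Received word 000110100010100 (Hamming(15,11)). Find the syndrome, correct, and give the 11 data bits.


Syndrome = 0: no error detected

Data: 01010010100 (no errors)


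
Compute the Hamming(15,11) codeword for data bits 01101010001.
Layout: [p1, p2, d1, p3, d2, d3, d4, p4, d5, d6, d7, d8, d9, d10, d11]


Parity bits: p1=0, p2=1, p3=1, p4=1

010111011010001


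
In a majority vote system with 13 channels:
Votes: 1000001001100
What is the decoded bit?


Ones: 4 out of 13
Threshold: 7

0 (4/13 voted 1)


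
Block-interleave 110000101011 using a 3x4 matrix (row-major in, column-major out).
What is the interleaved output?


Matrix:
  1100
  0010
  1011
Read columns: 101100011001

101100011001


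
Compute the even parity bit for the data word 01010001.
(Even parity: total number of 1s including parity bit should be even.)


Number of 1s in data: 3
Parity bit: 1

1


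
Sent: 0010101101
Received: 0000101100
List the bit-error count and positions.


XOR: 0010000001

2 error(s) at position(s): 2, 9


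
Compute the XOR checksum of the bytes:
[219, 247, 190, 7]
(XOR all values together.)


XOR chain: 219 ^ 247 ^ 190 ^ 7 = 149

149


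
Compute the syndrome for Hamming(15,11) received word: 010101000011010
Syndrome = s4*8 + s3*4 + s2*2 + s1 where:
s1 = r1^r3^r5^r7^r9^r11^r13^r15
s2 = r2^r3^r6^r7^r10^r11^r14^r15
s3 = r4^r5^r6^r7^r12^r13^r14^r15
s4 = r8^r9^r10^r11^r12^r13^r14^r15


s1=1, s2=0, s3=0, s4=1

Syndrome = 9 (error at position 9)


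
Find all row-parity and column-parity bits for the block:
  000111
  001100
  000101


Row parities: 100
Column parities: 001110

Row P: 100, Col P: 001110, Corner: 1


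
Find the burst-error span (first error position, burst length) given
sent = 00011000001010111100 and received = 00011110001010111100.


XOR: 00000110000000000000

Burst at position 5, length 2


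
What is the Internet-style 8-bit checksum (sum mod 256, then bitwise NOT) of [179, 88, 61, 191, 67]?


Sum = 586 mod 256 = 74
Complement = 181

181


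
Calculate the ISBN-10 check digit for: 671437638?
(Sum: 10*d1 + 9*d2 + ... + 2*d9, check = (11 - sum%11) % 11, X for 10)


Weighted sum: 261
261 mod 11 = 8

Check digit: 3


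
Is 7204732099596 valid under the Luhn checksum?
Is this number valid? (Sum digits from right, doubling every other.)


Luhn sum = 72
72 mod 10 = 2

Invalid (Luhn sum mod 10 = 2)


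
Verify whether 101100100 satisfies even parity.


Number of 1s: 4

Yes, parity is correct (4 ones)


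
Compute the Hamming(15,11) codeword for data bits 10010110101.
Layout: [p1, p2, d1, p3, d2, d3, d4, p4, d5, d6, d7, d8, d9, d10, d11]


Parity bits: p1=1, p2=1, p3=1, p4=0

111100100110101


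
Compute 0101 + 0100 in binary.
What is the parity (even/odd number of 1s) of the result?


0101 = 5
0100 = 4
Sum = 9 = 1001
1s count = 2

even parity (2 ones in 1001)


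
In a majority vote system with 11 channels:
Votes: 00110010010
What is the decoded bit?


Ones: 4 out of 11
Threshold: 6

0 (4/11 voted 1)


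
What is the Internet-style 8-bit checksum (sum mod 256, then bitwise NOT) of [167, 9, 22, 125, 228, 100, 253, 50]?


Sum = 954 mod 256 = 186
Complement = 69

69


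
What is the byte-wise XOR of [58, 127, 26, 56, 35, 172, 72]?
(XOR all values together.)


XOR chain: 58 ^ 127 ^ 26 ^ 56 ^ 35 ^ 172 ^ 72 = 160

160


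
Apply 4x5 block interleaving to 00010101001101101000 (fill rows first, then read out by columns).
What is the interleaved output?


Matrix:
  00010
  10100
  11011
  01000
Read columns: 01100011010010100010

01100011010010100010


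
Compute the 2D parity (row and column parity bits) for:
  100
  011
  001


Row parities: 101
Column parities: 110

Row P: 101, Col P: 110, Corner: 0


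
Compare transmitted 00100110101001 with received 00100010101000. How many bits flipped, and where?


XOR: 00000100000001

2 error(s) at position(s): 5, 13


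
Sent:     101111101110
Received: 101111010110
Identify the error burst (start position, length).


XOR: 000000111000

Burst at position 6, length 3


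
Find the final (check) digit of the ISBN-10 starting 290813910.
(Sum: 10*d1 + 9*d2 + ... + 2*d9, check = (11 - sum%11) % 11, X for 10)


Weighted sum: 217
217 mod 11 = 8

Check digit: 3


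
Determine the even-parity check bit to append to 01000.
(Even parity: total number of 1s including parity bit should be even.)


Number of 1s in data: 1
Parity bit: 1

1


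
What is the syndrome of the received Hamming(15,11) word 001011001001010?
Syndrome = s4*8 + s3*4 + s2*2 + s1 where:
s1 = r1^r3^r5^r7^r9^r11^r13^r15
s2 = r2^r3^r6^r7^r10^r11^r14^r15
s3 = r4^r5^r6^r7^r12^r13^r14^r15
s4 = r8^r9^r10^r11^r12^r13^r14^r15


s1=1, s2=1, s3=0, s4=1

Syndrome = 11 (error at position 11)


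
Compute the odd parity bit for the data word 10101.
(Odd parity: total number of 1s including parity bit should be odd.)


Number of 1s in data: 3
Parity bit: 0

0


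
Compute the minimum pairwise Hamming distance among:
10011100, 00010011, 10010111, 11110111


Comparing all pairs, minimum distance: 2
Can detect 1 errors, correct 0 errors

2


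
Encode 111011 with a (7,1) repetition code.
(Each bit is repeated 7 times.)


Each bit -> 7 copies

111111111111111111111000000011111111111111


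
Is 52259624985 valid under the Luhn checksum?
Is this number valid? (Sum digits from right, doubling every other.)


Luhn sum = 55
55 mod 10 = 5

Invalid (Luhn sum mod 10 = 5)


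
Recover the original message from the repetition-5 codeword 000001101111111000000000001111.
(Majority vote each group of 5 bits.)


Groups: 00000, 11011, 11111, 00000, 00000, 01111
Majority votes: 011001

011001


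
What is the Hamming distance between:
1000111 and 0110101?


XOR: 1110010
Count of 1s: 4

4


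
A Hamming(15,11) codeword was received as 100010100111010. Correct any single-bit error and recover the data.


Syndrome = 0: no error detected

Data: 01010111010 (no errors)


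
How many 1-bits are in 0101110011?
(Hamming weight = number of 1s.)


Counting 1s in 0101110011

6


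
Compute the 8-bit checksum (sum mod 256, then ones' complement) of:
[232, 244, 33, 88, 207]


Sum = 804 mod 256 = 36
Complement = 219

219


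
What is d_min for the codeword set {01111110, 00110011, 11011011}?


Comparing all pairs, minimum distance: 4
Can detect 3 errors, correct 1 errors

4


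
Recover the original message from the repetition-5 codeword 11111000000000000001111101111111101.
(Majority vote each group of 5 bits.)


Groups: 11111, 00000, 00000, 00001, 11110, 11111, 11101
Majority votes: 1000111

1000111


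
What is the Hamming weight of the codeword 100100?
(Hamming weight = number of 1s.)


Counting 1s in 100100

2


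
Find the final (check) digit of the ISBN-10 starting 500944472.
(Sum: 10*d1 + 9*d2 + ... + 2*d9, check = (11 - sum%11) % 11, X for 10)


Weighted sum: 198
198 mod 11 = 0

Check digit: 0


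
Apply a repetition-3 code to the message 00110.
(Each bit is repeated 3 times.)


Each bit -> 3 copies

000000111111000


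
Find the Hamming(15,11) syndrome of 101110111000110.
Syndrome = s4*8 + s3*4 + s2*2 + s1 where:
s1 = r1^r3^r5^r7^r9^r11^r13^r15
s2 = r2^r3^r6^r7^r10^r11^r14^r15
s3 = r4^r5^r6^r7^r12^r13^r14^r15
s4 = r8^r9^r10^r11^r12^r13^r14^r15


s1=0, s2=1, s3=1, s4=0

Syndrome = 6 (error at position 6)


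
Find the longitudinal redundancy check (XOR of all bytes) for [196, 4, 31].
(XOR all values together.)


XOR chain: 196 ^ 4 ^ 31 = 223

223


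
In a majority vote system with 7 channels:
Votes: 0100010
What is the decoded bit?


Ones: 2 out of 7
Threshold: 4

0 (2/7 voted 1)


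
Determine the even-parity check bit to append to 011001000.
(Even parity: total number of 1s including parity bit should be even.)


Number of 1s in data: 3
Parity bit: 1

1


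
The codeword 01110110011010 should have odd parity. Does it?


Number of 1s: 8

No, parity error (8 ones)


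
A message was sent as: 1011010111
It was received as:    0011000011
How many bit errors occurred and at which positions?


XOR: 1000010100

3 error(s) at position(s): 0, 5, 7


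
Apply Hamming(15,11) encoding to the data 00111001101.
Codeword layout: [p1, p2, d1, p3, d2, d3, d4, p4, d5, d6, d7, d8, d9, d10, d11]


Parity bits: p1=0, p2=1, p3=1, p4=0

010101101001101


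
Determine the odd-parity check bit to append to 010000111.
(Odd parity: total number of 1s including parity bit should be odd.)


Number of 1s in data: 4
Parity bit: 1

1


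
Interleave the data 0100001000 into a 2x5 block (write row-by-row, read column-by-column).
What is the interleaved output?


Matrix:
  01000
  01000
Read columns: 0011000000

0011000000


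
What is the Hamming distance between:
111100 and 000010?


XOR: 111110
Count of 1s: 5

5


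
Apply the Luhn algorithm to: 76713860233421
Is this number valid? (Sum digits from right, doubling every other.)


Luhn sum = 56
56 mod 10 = 6

Invalid (Luhn sum mod 10 = 6)


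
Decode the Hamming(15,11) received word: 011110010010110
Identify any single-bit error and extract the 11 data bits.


Syndrome = 0: no error detected

Data: 11000010110 (no errors)


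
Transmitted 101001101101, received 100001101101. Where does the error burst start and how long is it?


XOR: 001000000000

Burst at position 2, length 1


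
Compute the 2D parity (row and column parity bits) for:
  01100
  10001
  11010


Row parities: 001
Column parities: 00111

Row P: 001, Col P: 00111, Corner: 1


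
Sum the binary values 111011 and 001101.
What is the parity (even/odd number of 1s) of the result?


111011 = 59
001101 = 13
Sum = 72 = 1001000
1s count = 2

even parity (2 ones in 1001000)


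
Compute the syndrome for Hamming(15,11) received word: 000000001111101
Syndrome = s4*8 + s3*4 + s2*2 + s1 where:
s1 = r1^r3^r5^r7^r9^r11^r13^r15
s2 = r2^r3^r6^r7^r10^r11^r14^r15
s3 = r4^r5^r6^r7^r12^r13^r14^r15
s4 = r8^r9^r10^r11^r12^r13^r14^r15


s1=0, s2=1, s3=1, s4=0

Syndrome = 6 (error at position 6)


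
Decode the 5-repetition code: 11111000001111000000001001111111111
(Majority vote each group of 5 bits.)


Groups: 11111, 00000, 11110, 00000, 00100, 11111, 11111
Majority votes: 1010011

1010011


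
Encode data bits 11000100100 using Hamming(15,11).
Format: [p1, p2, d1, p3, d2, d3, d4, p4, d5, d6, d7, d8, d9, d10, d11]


Parity bits: p1=1, p2=0, p3=0, p4=0

101010000100100


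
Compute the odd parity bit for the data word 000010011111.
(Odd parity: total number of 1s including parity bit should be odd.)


Number of 1s in data: 6
Parity bit: 1

1


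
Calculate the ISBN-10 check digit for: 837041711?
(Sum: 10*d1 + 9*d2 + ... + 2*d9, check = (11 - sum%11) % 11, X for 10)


Weighted sum: 225
225 mod 11 = 5

Check digit: 6


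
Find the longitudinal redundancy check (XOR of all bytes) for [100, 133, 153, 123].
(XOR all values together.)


XOR chain: 100 ^ 133 ^ 153 ^ 123 = 3

3


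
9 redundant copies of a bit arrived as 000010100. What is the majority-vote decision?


Ones: 2 out of 9
Threshold: 5

0 (2/9 voted 1)


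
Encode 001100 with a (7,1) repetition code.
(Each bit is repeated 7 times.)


Each bit -> 7 copies

000000000000001111111111111100000000000000


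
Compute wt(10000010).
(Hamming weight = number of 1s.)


Counting 1s in 10000010

2


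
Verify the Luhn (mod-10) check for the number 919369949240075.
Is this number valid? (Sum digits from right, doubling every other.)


Luhn sum = 85
85 mod 10 = 5

Invalid (Luhn sum mod 10 = 5)


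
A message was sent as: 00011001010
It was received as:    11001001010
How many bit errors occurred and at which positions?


XOR: 11010000000

3 error(s) at position(s): 0, 1, 3


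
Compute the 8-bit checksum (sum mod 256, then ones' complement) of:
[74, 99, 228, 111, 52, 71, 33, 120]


Sum = 788 mod 256 = 20
Complement = 235

235


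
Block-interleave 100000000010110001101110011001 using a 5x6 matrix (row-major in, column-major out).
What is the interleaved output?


Matrix:
  100000
  000010
  110001
  101110
  011001
Read columns: 101100010100011000100101000101

101100010100011000100101000101


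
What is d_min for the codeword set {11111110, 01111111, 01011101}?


Comparing all pairs, minimum distance: 2
Can detect 1 errors, correct 0 errors

2


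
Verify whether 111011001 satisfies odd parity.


Number of 1s: 6

No, parity error (6 ones)


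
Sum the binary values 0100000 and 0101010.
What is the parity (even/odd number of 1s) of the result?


0100000 = 32
0101010 = 42
Sum = 74 = 1001010
1s count = 3

odd parity (3 ones in 1001010)


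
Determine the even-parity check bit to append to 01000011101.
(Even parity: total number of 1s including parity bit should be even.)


Number of 1s in data: 5
Parity bit: 1

1


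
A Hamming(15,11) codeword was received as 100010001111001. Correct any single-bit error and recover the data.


Syndrome = 15: error at position 15

Data: 01001111000 (corrected bit 15)


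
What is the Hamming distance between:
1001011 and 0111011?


XOR: 1110000
Count of 1s: 3

3


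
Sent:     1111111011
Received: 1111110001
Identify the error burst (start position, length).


XOR: 0000001010

Burst at position 6, length 3


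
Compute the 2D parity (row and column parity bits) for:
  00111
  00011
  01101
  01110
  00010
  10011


Row parities: 101111
Column parities: 10110

Row P: 101111, Col P: 10110, Corner: 1


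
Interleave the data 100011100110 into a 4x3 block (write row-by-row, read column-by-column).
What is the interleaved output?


Matrix:
  100
  011
  100
  110
Read columns: 101101010100

101101010100


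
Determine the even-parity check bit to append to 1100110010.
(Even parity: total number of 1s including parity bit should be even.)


Number of 1s in data: 5
Parity bit: 1

1


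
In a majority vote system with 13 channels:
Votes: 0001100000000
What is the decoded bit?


Ones: 2 out of 13
Threshold: 7

0 (2/13 voted 1)


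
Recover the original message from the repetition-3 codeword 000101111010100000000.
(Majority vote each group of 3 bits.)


Groups: 000, 101, 111, 010, 100, 000, 000
Majority votes: 0110000

0110000


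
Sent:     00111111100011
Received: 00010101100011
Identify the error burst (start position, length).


XOR: 00101010000000

Burst at position 2, length 5


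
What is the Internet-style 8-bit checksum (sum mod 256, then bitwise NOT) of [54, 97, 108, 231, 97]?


Sum = 587 mod 256 = 75
Complement = 180

180


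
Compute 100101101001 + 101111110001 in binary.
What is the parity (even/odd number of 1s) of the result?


100101101001 = 2409
101111110001 = 3057
Sum = 5466 = 1010101011010
1s count = 7

odd parity (7 ones in 1010101011010)


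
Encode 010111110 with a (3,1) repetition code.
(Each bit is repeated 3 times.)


Each bit -> 3 copies

000111000111111111111111000


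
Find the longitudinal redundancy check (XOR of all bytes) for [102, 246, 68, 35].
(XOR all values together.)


XOR chain: 102 ^ 246 ^ 68 ^ 35 = 247

247


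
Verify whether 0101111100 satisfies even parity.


Number of 1s: 6

Yes, parity is correct (6 ones)


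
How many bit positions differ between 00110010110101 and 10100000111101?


XOR: 10010010001000
Count of 1s: 4

4


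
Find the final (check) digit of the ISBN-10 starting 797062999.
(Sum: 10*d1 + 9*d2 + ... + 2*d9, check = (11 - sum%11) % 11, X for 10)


Weighted sum: 334
334 mod 11 = 4

Check digit: 7


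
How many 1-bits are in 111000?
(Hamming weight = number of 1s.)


Counting 1s in 111000

3


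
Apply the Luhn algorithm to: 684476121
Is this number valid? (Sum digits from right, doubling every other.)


Luhn sum = 41
41 mod 10 = 1

Invalid (Luhn sum mod 10 = 1)


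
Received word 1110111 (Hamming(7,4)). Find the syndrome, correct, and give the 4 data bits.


Syndrome = 4: error at position 4

Data: 1111 (corrected bit 4)


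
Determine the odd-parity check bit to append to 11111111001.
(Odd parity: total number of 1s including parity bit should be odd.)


Number of 1s in data: 9
Parity bit: 0

0


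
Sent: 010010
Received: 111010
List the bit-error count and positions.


XOR: 101000

2 error(s) at position(s): 0, 2


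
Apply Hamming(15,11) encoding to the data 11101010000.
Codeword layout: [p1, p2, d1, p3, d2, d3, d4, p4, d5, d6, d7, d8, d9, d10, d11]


Parity bits: p1=0, p2=1, p3=0, p4=0

011011001010000


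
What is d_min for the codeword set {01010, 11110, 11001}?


Comparing all pairs, minimum distance: 2
Can detect 1 errors, correct 0 errors

2


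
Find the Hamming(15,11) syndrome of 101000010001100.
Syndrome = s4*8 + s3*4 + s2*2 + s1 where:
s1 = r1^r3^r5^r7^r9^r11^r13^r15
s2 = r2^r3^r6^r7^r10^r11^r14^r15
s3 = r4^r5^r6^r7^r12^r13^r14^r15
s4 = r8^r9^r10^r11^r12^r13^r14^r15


s1=1, s2=1, s3=0, s4=1

Syndrome = 11 (error at position 11)


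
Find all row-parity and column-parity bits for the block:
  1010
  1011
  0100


Row parities: 011
Column parities: 0101

Row P: 011, Col P: 0101, Corner: 0


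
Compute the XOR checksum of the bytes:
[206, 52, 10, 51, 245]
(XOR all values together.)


XOR chain: 206 ^ 52 ^ 10 ^ 51 ^ 245 = 54

54


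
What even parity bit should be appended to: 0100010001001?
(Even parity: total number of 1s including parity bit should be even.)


Number of 1s in data: 4
Parity bit: 0

0


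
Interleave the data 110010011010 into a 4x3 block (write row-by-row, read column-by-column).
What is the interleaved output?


Matrix:
  110
  010
  011
  010
Read columns: 100011110010

100011110010


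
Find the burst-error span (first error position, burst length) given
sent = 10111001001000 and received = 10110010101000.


XOR: 00001011100000

Burst at position 4, length 5


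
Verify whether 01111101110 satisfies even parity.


Number of 1s: 8

Yes, parity is correct (8 ones)


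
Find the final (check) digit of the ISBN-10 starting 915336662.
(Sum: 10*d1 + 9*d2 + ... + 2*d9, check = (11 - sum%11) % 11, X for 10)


Weighted sum: 254
254 mod 11 = 1

Check digit: X


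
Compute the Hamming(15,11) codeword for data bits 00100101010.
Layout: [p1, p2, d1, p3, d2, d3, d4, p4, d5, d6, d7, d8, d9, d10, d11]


Parity bits: p1=0, p2=1, p3=1, p4=1

010101010101010


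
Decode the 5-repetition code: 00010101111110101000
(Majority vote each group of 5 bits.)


Groups: 00010, 10111, 11101, 01000
Majority votes: 0110

0110


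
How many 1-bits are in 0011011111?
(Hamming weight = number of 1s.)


Counting 1s in 0011011111

7


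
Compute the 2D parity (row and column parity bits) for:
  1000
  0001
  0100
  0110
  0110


Row parities: 11100
Column parities: 1101

Row P: 11100, Col P: 1101, Corner: 1


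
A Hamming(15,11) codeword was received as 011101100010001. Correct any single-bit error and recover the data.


Syndrome = 0: no error detected

Data: 10110010001 (no errors)


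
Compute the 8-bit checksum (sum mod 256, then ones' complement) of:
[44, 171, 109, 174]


Sum = 498 mod 256 = 242
Complement = 13

13


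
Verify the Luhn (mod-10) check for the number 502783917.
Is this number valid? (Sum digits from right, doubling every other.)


Luhn sum = 44
44 mod 10 = 4

Invalid (Luhn sum mod 10 = 4)


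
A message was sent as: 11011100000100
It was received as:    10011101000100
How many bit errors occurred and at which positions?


XOR: 01000001000000

2 error(s) at position(s): 1, 7


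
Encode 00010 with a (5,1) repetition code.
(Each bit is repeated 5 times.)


Each bit -> 5 copies

0000000000000001111100000


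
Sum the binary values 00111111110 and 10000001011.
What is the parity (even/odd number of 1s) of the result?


00111111110 = 510
10000001011 = 1035
Sum = 1545 = 11000001001
1s count = 4

even parity (4 ones in 11000001001)


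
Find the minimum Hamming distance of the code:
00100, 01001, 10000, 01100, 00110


Comparing all pairs, minimum distance: 1
Can detect 0 errors, correct 0 errors

1


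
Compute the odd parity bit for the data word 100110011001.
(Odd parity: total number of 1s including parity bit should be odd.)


Number of 1s in data: 6
Parity bit: 1

1


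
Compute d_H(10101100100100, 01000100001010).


XOR: 11101000101110
Count of 1s: 8

8


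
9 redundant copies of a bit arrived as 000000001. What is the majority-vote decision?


Ones: 1 out of 9
Threshold: 5

0 (1/9 voted 1)


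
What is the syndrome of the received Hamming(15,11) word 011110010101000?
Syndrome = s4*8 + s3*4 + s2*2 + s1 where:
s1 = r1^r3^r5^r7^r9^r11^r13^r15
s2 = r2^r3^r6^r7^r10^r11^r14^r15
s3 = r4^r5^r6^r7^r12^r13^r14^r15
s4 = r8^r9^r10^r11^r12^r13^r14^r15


s1=0, s2=1, s3=1, s4=1

Syndrome = 14 (error at position 14)


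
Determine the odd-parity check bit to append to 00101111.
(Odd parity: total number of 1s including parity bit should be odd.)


Number of 1s in data: 5
Parity bit: 0

0


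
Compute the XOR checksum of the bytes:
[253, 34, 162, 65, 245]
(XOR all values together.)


XOR chain: 253 ^ 34 ^ 162 ^ 65 ^ 245 = 201

201


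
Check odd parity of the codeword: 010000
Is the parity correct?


Number of 1s: 1

Yes, parity is correct (1 ones)


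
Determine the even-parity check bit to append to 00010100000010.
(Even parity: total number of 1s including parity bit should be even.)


Number of 1s in data: 3
Parity bit: 1

1


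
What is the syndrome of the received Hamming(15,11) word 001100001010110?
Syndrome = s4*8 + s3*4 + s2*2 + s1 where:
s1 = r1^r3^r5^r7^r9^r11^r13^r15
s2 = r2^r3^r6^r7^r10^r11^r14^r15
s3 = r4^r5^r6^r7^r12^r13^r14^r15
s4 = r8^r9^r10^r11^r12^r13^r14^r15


s1=0, s2=1, s3=1, s4=0

Syndrome = 6 (error at position 6)


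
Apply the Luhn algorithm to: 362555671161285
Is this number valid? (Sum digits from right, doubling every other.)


Luhn sum = 51
51 mod 10 = 1

Invalid (Luhn sum mod 10 = 1)


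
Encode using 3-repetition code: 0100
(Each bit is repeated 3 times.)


Each bit -> 3 copies

000111000000


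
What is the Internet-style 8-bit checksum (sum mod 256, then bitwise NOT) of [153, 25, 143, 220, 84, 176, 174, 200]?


Sum = 1175 mod 256 = 151
Complement = 104

104


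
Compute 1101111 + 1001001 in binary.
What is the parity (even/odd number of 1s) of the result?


1101111 = 111
1001001 = 73
Sum = 184 = 10111000
1s count = 4

even parity (4 ones in 10111000)


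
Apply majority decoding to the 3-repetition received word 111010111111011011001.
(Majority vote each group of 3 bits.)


Groups: 111, 010, 111, 111, 011, 011, 001
Majority votes: 1011110

1011110


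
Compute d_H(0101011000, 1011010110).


XOR: 1110001110
Count of 1s: 6

6


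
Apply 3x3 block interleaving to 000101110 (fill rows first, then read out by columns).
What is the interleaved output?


Matrix:
  000
  101
  110
Read columns: 011001010

011001010


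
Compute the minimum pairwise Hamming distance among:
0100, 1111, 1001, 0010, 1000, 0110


Comparing all pairs, minimum distance: 1
Can detect 0 errors, correct 0 errors

1


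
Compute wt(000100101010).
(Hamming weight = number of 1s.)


Counting 1s in 000100101010

4


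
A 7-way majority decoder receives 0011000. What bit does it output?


Ones: 2 out of 7
Threshold: 4

0 (2/7 voted 1)


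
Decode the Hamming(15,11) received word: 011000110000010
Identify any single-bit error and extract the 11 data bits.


Syndrome = 0: no error detected

Data: 10010000010 (no errors)


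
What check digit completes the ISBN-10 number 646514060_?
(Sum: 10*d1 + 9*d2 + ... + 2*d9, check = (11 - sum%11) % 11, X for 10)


Weighted sum: 223
223 mod 11 = 3

Check digit: 8


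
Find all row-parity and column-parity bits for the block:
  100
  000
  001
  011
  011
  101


Row parities: 101000
Column parities: 000

Row P: 101000, Col P: 000, Corner: 0


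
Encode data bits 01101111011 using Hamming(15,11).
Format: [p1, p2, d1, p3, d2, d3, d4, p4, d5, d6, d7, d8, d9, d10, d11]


Parity bits: p1=0, p2=1, p3=1, p4=0

010111001111011


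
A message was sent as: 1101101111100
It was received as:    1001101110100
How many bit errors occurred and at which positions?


XOR: 0100000001000

2 error(s) at position(s): 1, 9


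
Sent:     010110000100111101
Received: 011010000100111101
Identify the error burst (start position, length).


XOR: 001100000000000000

Burst at position 2, length 2


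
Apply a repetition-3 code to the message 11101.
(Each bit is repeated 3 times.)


Each bit -> 3 copies

111111111000111


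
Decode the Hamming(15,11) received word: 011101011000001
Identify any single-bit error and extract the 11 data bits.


Syndrome = 13: error at position 13

Data: 10101000101 (corrected bit 13)


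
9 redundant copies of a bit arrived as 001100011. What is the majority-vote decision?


Ones: 4 out of 9
Threshold: 5

0 (4/9 voted 1)


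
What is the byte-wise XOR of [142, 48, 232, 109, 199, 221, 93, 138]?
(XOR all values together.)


XOR chain: 142 ^ 48 ^ 232 ^ 109 ^ 199 ^ 221 ^ 93 ^ 138 = 246

246


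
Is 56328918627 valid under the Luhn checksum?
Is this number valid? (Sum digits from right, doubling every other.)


Luhn sum = 57
57 mod 10 = 7

Invalid (Luhn sum mod 10 = 7)


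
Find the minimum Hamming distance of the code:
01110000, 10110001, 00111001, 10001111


Comparing all pairs, minimum distance: 2
Can detect 1 errors, correct 0 errors

2


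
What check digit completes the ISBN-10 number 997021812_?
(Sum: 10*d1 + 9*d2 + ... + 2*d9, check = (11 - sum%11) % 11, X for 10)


Weighted sum: 283
283 mod 11 = 8

Check digit: 3


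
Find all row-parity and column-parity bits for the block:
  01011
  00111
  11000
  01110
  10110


Row parities: 11011
Column parities: 01100

Row P: 11011, Col P: 01100, Corner: 0


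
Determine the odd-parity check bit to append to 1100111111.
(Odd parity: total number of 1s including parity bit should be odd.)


Number of 1s in data: 8
Parity bit: 1

1


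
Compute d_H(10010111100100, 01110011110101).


XOR: 11100100010001
Count of 1s: 6

6


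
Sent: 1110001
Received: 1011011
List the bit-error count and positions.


XOR: 0101010

3 error(s) at position(s): 1, 3, 5


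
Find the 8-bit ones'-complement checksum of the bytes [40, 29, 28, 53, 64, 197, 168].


Sum = 579 mod 256 = 67
Complement = 188

188


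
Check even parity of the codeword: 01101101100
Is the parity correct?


Number of 1s: 6

Yes, parity is correct (6 ones)


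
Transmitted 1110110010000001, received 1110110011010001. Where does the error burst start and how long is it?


XOR: 0000000001010000

Burst at position 9, length 3


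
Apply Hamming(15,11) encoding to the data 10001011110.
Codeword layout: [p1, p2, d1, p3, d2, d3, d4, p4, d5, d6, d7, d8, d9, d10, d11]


Parity bits: p1=0, p2=1, p3=1, p4=1

011100011011110


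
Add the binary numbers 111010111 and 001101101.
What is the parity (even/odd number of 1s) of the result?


111010111 = 471
001101101 = 109
Sum = 580 = 1001000100
1s count = 3

odd parity (3 ones in 1001000100)


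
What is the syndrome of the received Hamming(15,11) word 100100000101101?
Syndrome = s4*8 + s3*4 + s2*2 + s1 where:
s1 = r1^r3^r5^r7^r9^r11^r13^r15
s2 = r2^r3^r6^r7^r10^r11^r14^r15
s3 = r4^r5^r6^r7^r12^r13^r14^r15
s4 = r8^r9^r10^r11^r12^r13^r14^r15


s1=1, s2=0, s3=0, s4=0

Syndrome = 1 (error at position 1)


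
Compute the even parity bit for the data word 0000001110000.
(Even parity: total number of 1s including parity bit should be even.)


Number of 1s in data: 3
Parity bit: 1

1


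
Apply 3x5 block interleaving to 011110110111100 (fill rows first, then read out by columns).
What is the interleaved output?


Matrix:
  01111
  01101
  11100
Read columns: 001111111100110

001111111100110


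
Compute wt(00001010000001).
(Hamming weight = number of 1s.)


Counting 1s in 00001010000001

3


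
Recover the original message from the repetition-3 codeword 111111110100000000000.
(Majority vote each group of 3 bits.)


Groups: 111, 111, 110, 100, 000, 000, 000
Majority votes: 1110000

1110000


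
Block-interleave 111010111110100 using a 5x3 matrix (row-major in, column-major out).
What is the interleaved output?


Matrix:
  111
  010
  111
  110
  100
Read columns: 101111111010100

101111111010100


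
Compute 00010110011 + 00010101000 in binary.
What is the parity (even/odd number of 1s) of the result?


00010110011 = 179
00010101000 = 168
Sum = 347 = 101011011
1s count = 6

even parity (6 ones in 101011011)


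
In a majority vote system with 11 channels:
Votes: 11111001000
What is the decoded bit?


Ones: 6 out of 11
Threshold: 6

1 (6/11 voted 1)


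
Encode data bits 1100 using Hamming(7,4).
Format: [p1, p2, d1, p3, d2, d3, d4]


Parity bits: p1=0, p2=1, p3=1

0111100


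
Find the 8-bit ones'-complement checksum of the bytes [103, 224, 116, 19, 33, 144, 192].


Sum = 831 mod 256 = 63
Complement = 192

192


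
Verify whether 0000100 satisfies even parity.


Number of 1s: 1

No, parity error (1 ones)


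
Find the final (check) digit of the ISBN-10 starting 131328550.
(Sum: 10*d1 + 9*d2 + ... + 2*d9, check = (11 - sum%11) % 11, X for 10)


Weighted sum: 153
153 mod 11 = 10

Check digit: 1


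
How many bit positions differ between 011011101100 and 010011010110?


XOR: 001000111010
Count of 1s: 5

5


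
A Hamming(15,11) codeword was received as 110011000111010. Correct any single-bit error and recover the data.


Syndrome = 3: error at position 3

Data: 11100111010 (corrected bit 3)


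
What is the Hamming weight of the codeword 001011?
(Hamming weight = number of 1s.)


Counting 1s in 001011

3


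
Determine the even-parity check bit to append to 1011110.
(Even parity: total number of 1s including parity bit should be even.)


Number of 1s in data: 5
Parity bit: 1

1


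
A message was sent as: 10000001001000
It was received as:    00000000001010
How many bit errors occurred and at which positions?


XOR: 10000001000010

3 error(s) at position(s): 0, 7, 12


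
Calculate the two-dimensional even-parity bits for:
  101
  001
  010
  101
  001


Row parities: 01101
Column parities: 010

Row P: 01101, Col P: 010, Corner: 1


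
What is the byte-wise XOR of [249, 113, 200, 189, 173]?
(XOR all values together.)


XOR chain: 249 ^ 113 ^ 200 ^ 189 ^ 173 = 80

80


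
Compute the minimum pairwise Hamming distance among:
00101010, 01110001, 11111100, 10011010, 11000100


Comparing all pairs, minimum distance: 3
Can detect 2 errors, correct 1 errors

3


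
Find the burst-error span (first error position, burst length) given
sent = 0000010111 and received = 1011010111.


XOR: 1011000000

Burst at position 0, length 4


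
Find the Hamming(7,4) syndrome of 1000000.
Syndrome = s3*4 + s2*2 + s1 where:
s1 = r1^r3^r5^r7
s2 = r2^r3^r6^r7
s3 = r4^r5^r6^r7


s1=1, s2=0, s3=0

Syndrome = 1 (error at position 1)


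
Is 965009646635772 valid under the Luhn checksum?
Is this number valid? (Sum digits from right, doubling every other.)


Luhn sum = 67
67 mod 10 = 7

Invalid (Luhn sum mod 10 = 7)


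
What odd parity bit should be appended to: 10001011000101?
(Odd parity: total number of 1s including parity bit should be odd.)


Number of 1s in data: 6
Parity bit: 1

1


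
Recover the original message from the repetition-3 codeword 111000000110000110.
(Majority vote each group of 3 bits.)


Groups: 111, 000, 000, 110, 000, 110
Majority votes: 100101

100101


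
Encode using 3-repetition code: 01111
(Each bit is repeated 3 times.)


Each bit -> 3 copies

000111111111111


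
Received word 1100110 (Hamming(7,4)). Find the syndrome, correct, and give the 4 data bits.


Syndrome = 0: no error detected

Data: 0110 (no errors)


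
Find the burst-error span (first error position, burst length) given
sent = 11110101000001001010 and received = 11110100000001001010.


XOR: 00000001000000000000

Burst at position 7, length 1


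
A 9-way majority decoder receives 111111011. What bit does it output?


Ones: 8 out of 9
Threshold: 5

1 (8/9 voted 1)


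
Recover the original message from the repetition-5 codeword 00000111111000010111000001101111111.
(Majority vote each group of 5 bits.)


Groups: 00000, 11111, 10000, 10111, 00000, 11011, 11111
Majority votes: 0101011

0101011


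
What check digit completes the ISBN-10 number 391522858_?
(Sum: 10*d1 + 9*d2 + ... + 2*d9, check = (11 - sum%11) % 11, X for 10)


Weighted sum: 239
239 mod 11 = 8

Check digit: 3


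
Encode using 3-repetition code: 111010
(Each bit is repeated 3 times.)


Each bit -> 3 copies

111111111000111000


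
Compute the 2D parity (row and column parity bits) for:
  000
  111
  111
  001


Row parities: 0111
Column parities: 001

Row P: 0111, Col P: 001, Corner: 1


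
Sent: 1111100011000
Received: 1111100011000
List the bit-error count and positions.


XOR: 0000000000000

0 errors (received matches sent)


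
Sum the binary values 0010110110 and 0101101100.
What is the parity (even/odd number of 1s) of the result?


0010110110 = 182
0101101100 = 364
Sum = 546 = 1000100010
1s count = 3

odd parity (3 ones in 1000100010)


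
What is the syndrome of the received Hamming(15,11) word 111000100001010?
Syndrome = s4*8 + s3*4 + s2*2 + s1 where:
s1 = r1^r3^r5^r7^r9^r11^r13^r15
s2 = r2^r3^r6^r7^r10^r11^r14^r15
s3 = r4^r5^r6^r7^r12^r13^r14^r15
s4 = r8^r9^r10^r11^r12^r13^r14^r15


s1=1, s2=0, s3=1, s4=0

Syndrome = 5 (error at position 5)


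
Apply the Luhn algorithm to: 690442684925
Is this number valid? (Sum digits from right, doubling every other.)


Luhn sum = 63
63 mod 10 = 3

Invalid (Luhn sum mod 10 = 3)


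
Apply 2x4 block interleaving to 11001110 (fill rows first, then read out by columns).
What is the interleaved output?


Matrix:
  1100
  1110
Read columns: 11110100

11110100


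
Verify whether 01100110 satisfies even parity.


Number of 1s: 4

Yes, parity is correct (4 ones)


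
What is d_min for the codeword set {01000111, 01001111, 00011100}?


Comparing all pairs, minimum distance: 1
Can detect 0 errors, correct 0 errors

1


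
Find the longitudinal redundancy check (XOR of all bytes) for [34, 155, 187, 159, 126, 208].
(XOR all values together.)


XOR chain: 34 ^ 155 ^ 187 ^ 159 ^ 126 ^ 208 = 51

51


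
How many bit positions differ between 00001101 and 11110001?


XOR: 11111100
Count of 1s: 6

6


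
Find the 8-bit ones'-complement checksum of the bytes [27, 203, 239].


Sum = 469 mod 256 = 213
Complement = 42

42


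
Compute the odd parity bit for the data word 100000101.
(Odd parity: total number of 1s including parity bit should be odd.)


Number of 1s in data: 3
Parity bit: 0

0


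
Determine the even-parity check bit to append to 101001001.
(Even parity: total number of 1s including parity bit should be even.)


Number of 1s in data: 4
Parity bit: 0

0


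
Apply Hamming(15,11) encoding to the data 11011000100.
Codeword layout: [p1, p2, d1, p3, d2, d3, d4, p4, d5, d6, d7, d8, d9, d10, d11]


Parity bits: p1=1, p2=0, p3=1, p4=0

101110101000100


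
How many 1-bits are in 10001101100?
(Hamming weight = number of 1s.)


Counting 1s in 10001101100

5


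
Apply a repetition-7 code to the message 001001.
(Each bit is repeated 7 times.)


Each bit -> 7 copies

000000000000001111111000000000000001111111


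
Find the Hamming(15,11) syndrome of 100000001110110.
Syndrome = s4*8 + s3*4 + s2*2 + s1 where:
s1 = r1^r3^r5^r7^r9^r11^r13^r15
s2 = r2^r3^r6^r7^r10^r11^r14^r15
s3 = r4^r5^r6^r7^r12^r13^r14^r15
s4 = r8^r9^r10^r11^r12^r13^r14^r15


s1=0, s2=1, s3=0, s4=1

Syndrome = 10 (error at position 10)


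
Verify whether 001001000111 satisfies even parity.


Number of 1s: 5

No, parity error (5 ones)


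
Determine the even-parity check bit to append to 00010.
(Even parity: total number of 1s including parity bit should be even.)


Number of 1s in data: 1
Parity bit: 1

1


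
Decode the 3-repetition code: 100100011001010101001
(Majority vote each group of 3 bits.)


Groups: 100, 100, 011, 001, 010, 101, 001
Majority votes: 0010010

0010010


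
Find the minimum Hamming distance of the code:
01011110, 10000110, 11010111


Comparing all pairs, minimum distance: 3
Can detect 2 errors, correct 1 errors

3


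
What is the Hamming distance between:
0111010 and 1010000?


XOR: 1101010
Count of 1s: 4

4


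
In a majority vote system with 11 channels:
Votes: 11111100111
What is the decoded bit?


Ones: 9 out of 11
Threshold: 6

1 (9/11 voted 1)


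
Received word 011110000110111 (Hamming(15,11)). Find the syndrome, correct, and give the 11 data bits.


Syndrome = 13: error at position 13

Data: 11000110011 (corrected bit 13)


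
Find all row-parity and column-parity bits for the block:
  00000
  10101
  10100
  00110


Row parities: 0100
Column parities: 00111

Row P: 0100, Col P: 00111, Corner: 1


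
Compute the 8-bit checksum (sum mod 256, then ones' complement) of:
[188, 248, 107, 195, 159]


Sum = 897 mod 256 = 129
Complement = 126

126


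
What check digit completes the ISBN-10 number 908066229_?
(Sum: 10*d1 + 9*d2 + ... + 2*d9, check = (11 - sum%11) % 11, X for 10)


Weighted sum: 252
252 mod 11 = 10

Check digit: 1


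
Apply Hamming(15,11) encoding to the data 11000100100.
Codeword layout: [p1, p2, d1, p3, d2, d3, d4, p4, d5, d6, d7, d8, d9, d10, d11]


Parity bits: p1=1, p2=0, p3=0, p4=0

101010000100100


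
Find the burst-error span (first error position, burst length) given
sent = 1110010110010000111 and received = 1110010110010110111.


XOR: 0000000000000110000

Burst at position 13, length 2


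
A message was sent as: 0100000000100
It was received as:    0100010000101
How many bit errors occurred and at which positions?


XOR: 0000010000001

2 error(s) at position(s): 5, 12


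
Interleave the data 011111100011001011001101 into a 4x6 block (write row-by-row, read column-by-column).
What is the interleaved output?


Matrix:
  011111
  100011
  001011
  001101
Read columns: 010010001011100111101111

010010001011100111101111


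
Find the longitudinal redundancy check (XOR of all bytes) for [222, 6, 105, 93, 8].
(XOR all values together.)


XOR chain: 222 ^ 6 ^ 105 ^ 93 ^ 8 = 228

228


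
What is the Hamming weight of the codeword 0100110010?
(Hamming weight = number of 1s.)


Counting 1s in 0100110010

4


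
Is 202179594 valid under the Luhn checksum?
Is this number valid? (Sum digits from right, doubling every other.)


Luhn sum = 40
40 mod 10 = 0

Valid (Luhn sum mod 10 = 0)


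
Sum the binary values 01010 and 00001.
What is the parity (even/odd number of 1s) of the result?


01010 = 10
00001 = 1
Sum = 11 = 1011
1s count = 3

odd parity (3 ones in 1011)


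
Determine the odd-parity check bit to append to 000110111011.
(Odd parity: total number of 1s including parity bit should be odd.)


Number of 1s in data: 7
Parity bit: 0

0


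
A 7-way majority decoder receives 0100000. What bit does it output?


Ones: 1 out of 7
Threshold: 4

0 (1/7 voted 1)
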